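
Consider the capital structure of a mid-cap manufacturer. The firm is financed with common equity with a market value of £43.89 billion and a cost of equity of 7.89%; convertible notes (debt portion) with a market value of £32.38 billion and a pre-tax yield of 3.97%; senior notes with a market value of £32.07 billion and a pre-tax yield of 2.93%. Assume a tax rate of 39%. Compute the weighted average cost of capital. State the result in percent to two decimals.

4.45%

Total capital V = 43.89 + 32.38 + 32.07 = 108.34.
Equity: weight = 43.89/108.34 = 0.4051; cost = 7.89%.
Convertible notes (debt portion): weight = 32.38/108.34 = 0.2989; after-tax cost = 3.97% × (1 − 39%) = 2.4217%.
Senior notes: weight = 32.07/108.34 = 0.2960; after-tax cost = 2.93% × (1 − 39%) = 1.7873%.
WACC = 0.4051 × 7.8900% + 0.2989 × 2.4217% + 0.2960 × 1.7873% = 4.4492%.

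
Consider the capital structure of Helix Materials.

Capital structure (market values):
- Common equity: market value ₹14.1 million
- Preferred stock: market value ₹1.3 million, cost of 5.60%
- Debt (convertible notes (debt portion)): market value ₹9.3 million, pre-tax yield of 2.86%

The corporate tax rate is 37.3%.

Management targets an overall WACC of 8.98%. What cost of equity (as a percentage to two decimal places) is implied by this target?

14.03%

Total capital V = 14.1 + 1.3 + 9.3 = 24.7.
Equity weight = 14.1/24.7 = 0.5709.
Preferred weight = 1.3/24.7 = 0.0526.
Convertible notes (debt portion) weight = 9.3/24.7 = 0.3765.
Debt contribution = 0.3765 × 2.86% × (1 − 37.3%) = 0.6752%.
Preferred contribution = 0.0526 × 5.6% = 0.2947%.
Required equity contribution = 8.98% − 0.9699% = 8.0101%.
Re = 8.0101% / 0.5709 = 14.0318%.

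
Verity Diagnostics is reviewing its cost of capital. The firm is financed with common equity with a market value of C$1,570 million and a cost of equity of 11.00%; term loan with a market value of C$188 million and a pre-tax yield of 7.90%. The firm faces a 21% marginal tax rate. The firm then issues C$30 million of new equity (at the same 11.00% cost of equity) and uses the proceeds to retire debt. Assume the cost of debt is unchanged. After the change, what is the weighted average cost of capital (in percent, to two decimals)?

10.57%

After the change:
Total capital V = 1600 + 158 = 1758.
Equity: weight = 1600/1758 = 0.9101; cost = 11%.
Term loan: weight = 158/1758 = 0.0899; after-tax cost = 7.9% × (1 − 21%) = 6.2410%.
WACC = 0.9101 × 11.0000% + 0.0899 × 6.2410% = 10.5723%.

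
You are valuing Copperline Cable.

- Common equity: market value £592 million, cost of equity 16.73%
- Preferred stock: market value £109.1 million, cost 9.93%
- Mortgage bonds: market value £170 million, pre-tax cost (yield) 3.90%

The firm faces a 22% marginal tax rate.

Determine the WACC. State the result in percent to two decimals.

Total capital V = 592 + 109.1 + 170 = 871.1.
Equity: weight = 592/871.1 = 0.6796; cost = 16.73%.
Preferred: weight = 109.1/871.1 = 0.1252; cost = 9.93%.
Mortgage bonds: weight = 170/871.1 = 0.1952; after-tax cost = 3.9% × (1 − 22%) = 3.0420%.
WACC = 0.6796 × 16.7300% + 0.1252 × 9.9300% + 0.1952 × 3.0420% = 13.2071%.

13.21%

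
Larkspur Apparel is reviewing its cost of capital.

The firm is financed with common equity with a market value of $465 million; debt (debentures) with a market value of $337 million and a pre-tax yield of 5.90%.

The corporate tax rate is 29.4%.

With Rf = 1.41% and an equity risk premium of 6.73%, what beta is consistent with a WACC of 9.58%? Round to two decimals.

1.80

Total capital V = 465 + 337 = 802.
Equity weight = 465/802 = 0.5798.
Debentures weight = 337/802 = 0.4202.
Debt contribution = 0.4202 × 5.9% × (1 − 29.4%) = 1.7503%.
Required equity contribution = 9.58% − 1.7503% = 7.8297%  ⇒  Re = 13.5041%.
CAPM: 13.5041% = 1.41% + β × 6.73%  ⇒  β = 1.7970.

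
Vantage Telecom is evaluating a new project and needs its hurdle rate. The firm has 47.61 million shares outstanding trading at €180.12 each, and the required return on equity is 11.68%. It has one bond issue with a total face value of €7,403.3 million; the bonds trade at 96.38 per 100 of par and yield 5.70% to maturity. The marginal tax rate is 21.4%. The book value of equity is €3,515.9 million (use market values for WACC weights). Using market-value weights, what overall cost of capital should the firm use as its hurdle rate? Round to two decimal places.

8.41%

Market value of equity E = 180.12 × 47.61m = 8575.5132m. Market value of debt D = 7403.3m × 96.38/100 = 7135.30054m.
Total capital V = 8575.5132 + 7135.30054 = 15710.81374.
Equity: weight = 8575.5132/15710.81374 = 0.5458; cost = 11.68%.
Bonds outstanding: weight = 7135.30054/15710.81374 = 0.4542; after-tax cost = 5.7% × (1 − 21.4%) = 4.4802%.
WACC = 0.5458 × 11.6800% + 0.4542 × 4.4802% = 8.4101%.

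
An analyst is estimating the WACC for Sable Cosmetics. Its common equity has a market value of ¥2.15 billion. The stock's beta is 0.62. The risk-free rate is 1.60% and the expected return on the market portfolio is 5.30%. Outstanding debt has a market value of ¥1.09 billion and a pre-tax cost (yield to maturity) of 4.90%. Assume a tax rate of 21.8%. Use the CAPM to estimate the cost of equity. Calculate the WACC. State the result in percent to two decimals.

3.87%

Market risk premium = 5.3% − 1.6% = 3.7%.
Cost of equity via CAPM: Re = 1.6% + 0.62 × 3.7% = 3.8940%.
Total capital V = 2.15 + 1.09 = 3.24.
Equity: weight = 2.15/3.24 = 0.6636; cost = 3.894%.
Debt: weight = 1.09/3.24 = 0.3364; after-tax cost = 4.9% × (1 − 21.8%) = 3.8318%.
WACC = 0.6636 × 3.8940% + 0.3364 × 3.8318% = 3.8731%.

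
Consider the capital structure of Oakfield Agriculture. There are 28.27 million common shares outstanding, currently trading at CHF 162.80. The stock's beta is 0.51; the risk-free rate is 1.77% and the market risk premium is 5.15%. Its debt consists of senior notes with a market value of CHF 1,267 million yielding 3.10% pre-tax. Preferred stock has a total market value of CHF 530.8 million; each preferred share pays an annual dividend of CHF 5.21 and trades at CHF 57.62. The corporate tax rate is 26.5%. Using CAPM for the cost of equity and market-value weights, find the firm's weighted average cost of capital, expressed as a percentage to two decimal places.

4.36%

Cost of equity via CAPM: Re = 1.77% + 0.51 × 5.15% = 4.3965%.
Cost of preferred: Rp = 5.21 / 57.62 = 9.0420%.
Market value of equity E = 162.8 × 28.27m = 4602.356m.
Total capital V = 4602.356 + 530.8 + 1267 = 6400.156.
Equity: weight = 4602.356/6400.156 = 0.7191; cost = 4.3965%.
Preferred: weight = 530.8/6400.156 = 0.0829; cost = 9.042%.
Senior notes: weight = 1267/6400.156 = 0.1980; after-tax cost = 3.1% × (1 − 26.5%) = 2.2785%.
WACC = 0.7191 × 4.3965% + 0.0829 × 9.0420% + 0.1980 × 2.2785% = 4.3625%.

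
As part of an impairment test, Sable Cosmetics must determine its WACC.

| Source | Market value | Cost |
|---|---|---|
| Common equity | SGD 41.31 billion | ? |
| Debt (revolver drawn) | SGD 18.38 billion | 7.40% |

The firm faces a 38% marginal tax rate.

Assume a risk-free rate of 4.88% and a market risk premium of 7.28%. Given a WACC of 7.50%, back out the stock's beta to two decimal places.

Total capital V = 41.31 + 18.38 = 59.69.
Equity weight = 41.31/59.69 = 0.6921.
Revolver drawn weight = 18.38/59.69 = 0.3079.
Debt contribution = 0.3079 × 7.4% × (1 − 38%) = 1.4128%.
Required equity contribution = 7.5% − 1.4128% = 6.0872%  ⇒  Re = 8.7956%.
CAPM: 8.7956% = 4.88% + β × 7.28%  ⇒  β = 0.5379.

0.54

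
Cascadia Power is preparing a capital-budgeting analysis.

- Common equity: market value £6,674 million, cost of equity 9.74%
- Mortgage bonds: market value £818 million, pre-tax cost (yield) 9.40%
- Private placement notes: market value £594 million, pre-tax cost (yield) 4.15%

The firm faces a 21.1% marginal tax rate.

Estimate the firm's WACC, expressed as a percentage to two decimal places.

9.03%

Total capital V = 6674 + 818 + 594 = 8086.
Equity: weight = 6674/8086 = 0.8254; cost = 9.74%.
Mortgage bonds: weight = 818/8086 = 0.1012; after-tax cost = 9.4% × (1 − 21.1%) = 7.4166%.
Private placement notes: weight = 594/8086 = 0.0735; after-tax cost = 4.15% × (1 − 21.1%) = 3.2744%.
WACC = 0.8254 × 9.7400% + 0.1012 × 7.4166% + 0.0735 × 3.2744% = 9.0300%.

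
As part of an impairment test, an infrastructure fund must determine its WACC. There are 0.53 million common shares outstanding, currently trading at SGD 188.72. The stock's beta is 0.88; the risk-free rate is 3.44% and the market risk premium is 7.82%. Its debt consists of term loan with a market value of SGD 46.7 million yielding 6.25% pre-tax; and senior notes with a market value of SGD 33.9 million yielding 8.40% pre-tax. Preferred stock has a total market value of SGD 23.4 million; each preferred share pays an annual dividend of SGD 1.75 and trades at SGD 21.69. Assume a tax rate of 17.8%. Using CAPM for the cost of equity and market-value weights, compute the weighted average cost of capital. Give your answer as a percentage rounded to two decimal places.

Cost of equity via CAPM: Re = 3.44% + 0.88 × 7.82% = 10.3216%.
Cost of preferred: Rp = 1.75 / 21.69 = 8.0682%.
Market value of equity E = 188.72 × 0.53m = 100.0216m.
Total capital V = 100.0216 + 23.4 + 46.7 + 33.9 = 204.0216.
Equity: weight = 100.0216/204.0216 = 0.4903; cost = 10.3216%.
Preferred: weight = 23.4/204.0216 = 0.1147; cost = 8.0682%.
Term loan: weight = 46.7/204.0216 = 0.2289; after-tax cost = 6.25% × (1 − 17.8%) = 5.1375%.
Senior notes: weight = 33.9/204.0216 = 0.1662; after-tax cost = 8.4% × (1 − 17.8%) = 6.9048%.
WACC = 0.4903 × 10.3216% + 0.1147 × 8.0682% + 0.2289 × 5.1375% + 0.1662 × 6.9048% = 8.3088%.

8.31%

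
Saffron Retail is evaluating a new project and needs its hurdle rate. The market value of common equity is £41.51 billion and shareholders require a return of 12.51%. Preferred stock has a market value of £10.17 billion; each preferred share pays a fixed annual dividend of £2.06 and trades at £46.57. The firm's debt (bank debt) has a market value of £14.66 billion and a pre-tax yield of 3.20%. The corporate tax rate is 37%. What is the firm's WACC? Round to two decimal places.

Cost of preferred: Rp = 2.06 / 46.57 = 4.4234%.
Total capital V = 41.51 + 10.17 + 14.66 = 66.34.
Equity: weight = 41.51/66.34 = 0.6257; cost = 12.51%.
Preferred: weight = 10.17/66.34 = 0.1533; cost = 4.4234%.
Bank debt: weight = 14.66/66.34 = 0.2210; after-tax cost = 3.2% × (1 − 37%) = 2.0160%.
WACC = 0.6257 × 12.5100% + 0.1533 × 4.4234% + 0.2210 × 2.0160% = 8.9513%.

8.95%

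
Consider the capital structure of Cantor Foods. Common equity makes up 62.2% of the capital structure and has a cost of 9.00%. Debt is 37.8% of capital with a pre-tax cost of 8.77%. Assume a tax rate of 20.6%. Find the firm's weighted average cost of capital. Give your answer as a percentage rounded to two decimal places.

8.23%

After-tax cost of debt = 8.77% × (1 − 20.6%) = 6.9634%.
WACC = 0.622 × 9.0000% + 0.378 × 6.9634% = 8.2302%.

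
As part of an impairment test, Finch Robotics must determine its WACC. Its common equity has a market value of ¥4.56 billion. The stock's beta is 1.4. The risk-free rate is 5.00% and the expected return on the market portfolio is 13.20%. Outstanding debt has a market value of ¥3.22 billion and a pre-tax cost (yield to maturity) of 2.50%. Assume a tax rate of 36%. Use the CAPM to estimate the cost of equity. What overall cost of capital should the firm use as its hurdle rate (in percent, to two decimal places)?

10.32%

Market risk premium = 13.2% − 5.0% = 8.2%.
Cost of equity via CAPM: Re = 5.0% + 1.4 × 8.2% = 16.4800%.
Total capital V = 4.56 + 3.22 = 7.78.
Equity: weight = 4.56/7.78 = 0.5861; cost = 16.48%.
Debt: weight = 3.22/7.78 = 0.4139; after-tax cost = 2.5% × (1 − 36%) = 1.6000%.
WACC = 0.5861 × 16.4800% + 0.4139 × 1.6000% = 10.3214%.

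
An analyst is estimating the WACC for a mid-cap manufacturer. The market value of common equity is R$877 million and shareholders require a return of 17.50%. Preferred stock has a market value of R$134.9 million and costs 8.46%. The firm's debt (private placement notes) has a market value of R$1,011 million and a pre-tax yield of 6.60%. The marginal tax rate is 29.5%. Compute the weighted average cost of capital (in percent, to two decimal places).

Total capital V = 877 + 134.9 + 1011 = 2022.9.
Equity: weight = 877/2022.9 = 0.4335; cost = 17.5%.
Preferred: weight = 134.9/2022.9 = 0.0667; cost = 8.46%.
Private placement notes: weight = 1011/2022.9 = 0.4998; after-tax cost = 6.6% × (1 − 29.5%) = 4.6530%.
WACC = 0.4335 × 17.5000% + 0.0667 × 8.4600% + 0.4998 × 4.6530% = 10.4765%.

10.48%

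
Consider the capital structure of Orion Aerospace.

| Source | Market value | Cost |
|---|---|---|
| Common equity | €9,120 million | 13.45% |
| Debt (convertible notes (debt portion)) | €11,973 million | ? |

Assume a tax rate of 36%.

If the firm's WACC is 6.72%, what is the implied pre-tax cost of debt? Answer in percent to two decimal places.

2.49%

Total capital V = 9120 + 11973 = 21093.
Equity weight = 9120/21093 = 0.4324.
Convertible notes (debt portion) weight = 11973/21093 = 0.5676.
Equity contribution = 0.4324 × 13.45% = 5.8154%.
Remaining for debt = 6.72% − 5.8154% = 0.9046%.
Rd × (1 − 36%) × 0.5676 = 0.9046%  ⇒  Rd = 2.4901%.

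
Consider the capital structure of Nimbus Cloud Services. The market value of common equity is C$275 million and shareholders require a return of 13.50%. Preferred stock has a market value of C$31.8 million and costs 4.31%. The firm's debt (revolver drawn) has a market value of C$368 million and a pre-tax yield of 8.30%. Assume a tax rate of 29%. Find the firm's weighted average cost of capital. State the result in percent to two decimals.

8.92%

Total capital V = 275 + 31.8 + 368 = 674.8.
Equity: weight = 275/674.8 = 0.4075; cost = 13.5%.
Preferred: weight = 31.8/674.8 = 0.0471; cost = 4.31%.
Revolver drawn: weight = 368/674.8 = 0.5453; after-tax cost = 8.3% × (1 − 29%) = 5.8930%.
WACC = 0.4075 × 13.5000% + 0.0471 × 4.3100% + 0.5453 × 5.8930% = 8.9185%.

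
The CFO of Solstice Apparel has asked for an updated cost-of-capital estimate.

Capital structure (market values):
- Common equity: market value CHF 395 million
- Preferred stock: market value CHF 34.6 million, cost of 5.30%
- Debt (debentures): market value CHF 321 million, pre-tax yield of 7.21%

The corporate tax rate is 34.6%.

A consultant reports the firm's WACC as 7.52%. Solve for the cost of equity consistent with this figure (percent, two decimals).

9.99%

Total capital V = 395 + 34.6 + 321 = 750.6.
Equity weight = 395/750.6 = 0.5262.
Preferred weight = 34.6/750.6 = 0.0461.
Debentures weight = 321/750.6 = 0.4277.
Debt contribution = 0.4277 × 7.21% × (1 − 34.6%) = 2.0166%.
Preferred contribution = 0.0461 × 5.3% = 0.2443%.
Required equity contribution = 7.52% − 2.2609% = 5.2591%.
Re = 5.2591% / 0.5262 = 9.9937%.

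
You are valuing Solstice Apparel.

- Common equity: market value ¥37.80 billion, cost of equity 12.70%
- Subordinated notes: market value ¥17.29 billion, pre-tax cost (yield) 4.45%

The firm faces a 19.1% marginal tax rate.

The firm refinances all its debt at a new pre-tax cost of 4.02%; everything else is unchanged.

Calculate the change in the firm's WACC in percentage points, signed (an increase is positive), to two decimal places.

-0.11 pp

Current WACC:
Total capital V = 37.8 + 17.29 = 55.09.
Equity: weight = 37.8/55.09 = 0.6861; cost = 12.7%.
Subordinated notes: weight = 17.29/55.09 = 0.3139; after-tax cost = 4.45% × (1 − 19.1%) = 3.6000%.
WACC = 0.6861 × 12.7000% + 0.3139 × 3.6000% = 9.8440%.
After the change:
Total capital V = 37.8 + 17.29 = 55.09.
Equity: weight = 37.8/55.09 = 0.6861; cost = 12.7%.
Subordinated notes: weight = 17.29/55.09 = 0.3139; after-tax cost = 4.02% × (1 − 19.1%) = 3.2522%.
WACC = 0.6861 × 12.7000% + 0.3139 × 3.2522% = 9.7348%.
Change in WACC = 9.7348% − 9.8440% = -0.1092 pp.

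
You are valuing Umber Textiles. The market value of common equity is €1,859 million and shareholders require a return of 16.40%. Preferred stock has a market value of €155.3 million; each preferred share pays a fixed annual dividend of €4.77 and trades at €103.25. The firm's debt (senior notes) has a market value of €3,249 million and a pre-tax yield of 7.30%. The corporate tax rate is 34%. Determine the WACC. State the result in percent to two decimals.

Cost of preferred: Rp = 4.77 / 103.25 = 4.6199%.
Total capital V = 1859 + 155.3 + 3249 = 5263.3.
Equity: weight = 1859/5263.3 = 0.3532; cost = 16.4%.
Preferred: weight = 155.3/5263.3 = 0.0295; cost = 4.6199%.
Senior notes: weight = 3249/5263.3 = 0.6173; after-tax cost = 7.3% × (1 − 34%) = 4.8180%.
WACC = 0.3532 × 16.4000% + 0.0295 × 4.6199% + 0.6173 × 4.8180% = 8.9029%.

8.90%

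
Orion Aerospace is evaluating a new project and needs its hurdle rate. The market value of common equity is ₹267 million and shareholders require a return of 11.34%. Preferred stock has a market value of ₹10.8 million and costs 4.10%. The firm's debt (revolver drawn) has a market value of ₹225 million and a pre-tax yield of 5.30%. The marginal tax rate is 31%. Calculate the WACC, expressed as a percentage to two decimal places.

7.75%

Total capital V = 267 + 10.8 + 225 = 502.8.
Equity: weight = 267/502.8 = 0.5310; cost = 11.34%.
Preferred: weight = 10.8/502.8 = 0.0215; cost = 4.1%.
Revolver drawn: weight = 225/502.8 = 0.4475; after-tax cost = 5.3% × (1 − 31%) = 3.6570%.
WACC = 0.5310 × 11.3400% + 0.0215 × 4.1000% + 0.4475 × 3.6570% = 7.7464%.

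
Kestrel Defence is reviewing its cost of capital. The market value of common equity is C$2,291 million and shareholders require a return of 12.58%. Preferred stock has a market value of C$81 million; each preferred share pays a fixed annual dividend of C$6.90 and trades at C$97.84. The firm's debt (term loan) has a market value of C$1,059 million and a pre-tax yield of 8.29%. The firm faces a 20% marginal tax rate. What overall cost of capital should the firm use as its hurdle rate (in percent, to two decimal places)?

10.61%

Cost of preferred: Rp = 6.9 / 97.84 = 7.0523%.
Total capital V = 2291 + 81 + 1059 = 3431.
Equity: weight = 2291/3431 = 0.6677; cost = 12.58%.
Preferred: weight = 81/3431 = 0.0236; cost = 7.0523%.
Term loan: weight = 1059/3431 = 0.3087; after-tax cost = 8.29% × (1 − 20%) = 6.6320%.
WACC = 0.6677 × 12.5800% + 0.0236 × 7.0523% + 0.3087 × 6.6320% = 10.6136%.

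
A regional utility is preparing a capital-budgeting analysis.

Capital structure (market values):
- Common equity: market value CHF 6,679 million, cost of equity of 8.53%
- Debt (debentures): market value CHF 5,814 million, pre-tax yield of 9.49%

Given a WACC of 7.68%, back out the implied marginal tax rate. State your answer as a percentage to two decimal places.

Total capital V = 6679 + 5814 = 12493.
Equity weight = 6679/12493 = 0.5346.
Debentures weight = 5814/12493 = 0.4654.
Equity contribution = 0.5346 × 8.53% = 4.5603%.
Debt contribution must be 7.68% − 4.5603% = 3.1197%.
0.4654 × 9.49% × (1 − T) = 3.1197%  ⇒  (1 − T) = 0.7064.
T = 29.3621%.

29.36%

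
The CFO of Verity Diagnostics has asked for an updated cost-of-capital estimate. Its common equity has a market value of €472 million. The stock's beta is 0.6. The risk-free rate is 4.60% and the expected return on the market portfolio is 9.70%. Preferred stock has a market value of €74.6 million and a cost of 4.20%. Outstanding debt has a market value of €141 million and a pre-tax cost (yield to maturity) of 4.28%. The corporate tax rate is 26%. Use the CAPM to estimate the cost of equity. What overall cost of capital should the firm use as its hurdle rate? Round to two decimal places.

Market risk premium = 9.7% − 4.6% = 5.1%.
Cost of equity via CAPM: Re = 4.6% + 0.6 × 5.1% = 7.6600%.
Total capital V = 472 + 74.6 + 141 = 687.6.
Equity: weight = 472/687.6 = 0.6864; cost = 7.66%.
Preferred: weight = 74.6/687.6 = 0.1085; cost = 4.2%.
Debt: weight = 141/687.6 = 0.2051; after-tax cost = 4.28% × (1 − 26%) = 3.1672%.
WACC = 0.6864 × 7.6600% + 0.1085 × 4.2000% + 0.2051 × 3.1672% = 6.3633%.

6.36%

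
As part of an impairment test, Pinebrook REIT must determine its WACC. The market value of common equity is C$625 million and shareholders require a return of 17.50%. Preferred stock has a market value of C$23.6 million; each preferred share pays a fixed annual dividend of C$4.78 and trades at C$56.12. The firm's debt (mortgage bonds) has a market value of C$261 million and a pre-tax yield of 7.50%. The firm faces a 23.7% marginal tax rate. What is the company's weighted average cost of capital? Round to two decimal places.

Cost of preferred: Rp = 4.78 / 56.12 = 8.5175%.
Total capital V = 625 + 23.6 + 261 = 909.6.
Equity: weight = 625/909.6 = 0.6871; cost = 17.5%.
Preferred: weight = 23.6/909.6 = 0.0259; cost = 8.5175%.
Mortgage bonds: weight = 261/909.6 = 0.2869; after-tax cost = 7.5% × (1 − 23.7%) = 5.7225%.
WACC = 0.6871 × 17.5000% + 0.0259 × 8.5175% + 0.2869 × 5.7225% = 13.8875%.

13.89%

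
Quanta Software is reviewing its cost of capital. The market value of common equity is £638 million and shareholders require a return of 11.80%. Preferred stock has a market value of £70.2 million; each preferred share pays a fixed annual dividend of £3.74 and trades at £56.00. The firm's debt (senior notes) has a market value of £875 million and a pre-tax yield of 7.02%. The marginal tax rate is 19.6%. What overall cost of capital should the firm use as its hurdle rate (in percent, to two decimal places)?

8.17%

Cost of preferred: Rp = 3.74 / 56.0 = 6.6786%.
Total capital V = 638 + 70.2 + 875 = 1583.2.
Equity: weight = 638/1583.2 = 0.4030; cost = 11.8%.
Preferred: weight = 70.2/1583.2 = 0.0443; cost = 6.6786%.
Senior notes: weight = 875/1583.2 = 0.5527; after-tax cost = 7.02% × (1 − 19.6%) = 5.6441%.
WACC = 0.4030 × 11.8000% + 0.0443 × 6.6786% + 0.5527 × 5.6441% = 8.1707%.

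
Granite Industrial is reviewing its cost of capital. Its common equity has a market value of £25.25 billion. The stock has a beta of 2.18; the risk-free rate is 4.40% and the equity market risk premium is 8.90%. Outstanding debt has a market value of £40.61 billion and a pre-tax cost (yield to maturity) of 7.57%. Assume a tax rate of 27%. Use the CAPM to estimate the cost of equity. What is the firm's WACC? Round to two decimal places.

Cost of equity via CAPM: Re = 4.4% + 2.18 × 8.9% = 23.8020%.
Total capital V = 25.25 + 40.61 = 65.86.
Equity: weight = 25.25/65.86 = 0.3834; cost = 23.802%.
Debt: weight = 40.61/65.86 = 0.6166; after-tax cost = 7.57% × (1 − 27%) = 5.5261%.
WACC = 0.3834 × 23.8020% + 0.6166 × 5.5261% = 12.5329%.

12.53%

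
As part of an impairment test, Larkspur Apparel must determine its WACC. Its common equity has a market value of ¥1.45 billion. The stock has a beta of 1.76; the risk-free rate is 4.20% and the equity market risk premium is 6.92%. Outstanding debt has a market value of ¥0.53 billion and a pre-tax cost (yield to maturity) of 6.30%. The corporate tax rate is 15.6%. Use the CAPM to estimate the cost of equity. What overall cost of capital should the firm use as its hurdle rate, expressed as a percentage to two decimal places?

Cost of equity via CAPM: Re = 4.2% + 1.76 × 6.92% = 16.3792%.
Total capital V = 1.45 + 0.53 = 1.98.
Equity: weight = 1.45/1.98 = 0.7323; cost = 16.3792%.
Debt: weight = 0.53/1.98 = 0.2677; after-tax cost = 6.3% × (1 − 15.6%) = 5.3172%.
WACC = 0.7323 × 16.3792% + 0.2677 × 5.3172% = 13.4182%.

13.42%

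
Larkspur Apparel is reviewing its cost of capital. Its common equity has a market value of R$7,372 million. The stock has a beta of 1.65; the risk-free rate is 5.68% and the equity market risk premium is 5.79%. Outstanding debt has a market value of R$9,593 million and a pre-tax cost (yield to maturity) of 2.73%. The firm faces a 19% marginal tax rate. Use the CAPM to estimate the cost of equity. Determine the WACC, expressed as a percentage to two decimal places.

7.87%

Cost of equity via CAPM: Re = 5.68% + 1.65 × 5.79% = 15.2335%.
Total capital V = 7372 + 9593 = 16965.
Equity: weight = 7372/16965 = 0.4345; cost = 15.2335%.
Debt: weight = 9593/16965 = 0.5655; after-tax cost = 2.73% × (1 − 19%) = 2.2113%.
WACC = 0.4345 × 15.2335% + 0.5655 × 2.2113% = 7.8700%.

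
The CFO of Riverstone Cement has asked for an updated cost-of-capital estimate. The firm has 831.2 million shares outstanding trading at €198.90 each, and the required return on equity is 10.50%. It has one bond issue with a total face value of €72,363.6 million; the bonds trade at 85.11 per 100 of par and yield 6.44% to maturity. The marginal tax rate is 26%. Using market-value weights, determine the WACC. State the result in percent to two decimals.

Market value of equity E = 198.9 × 831.2m = 165325.68m. Market value of debt D = 72363.6m × 85.11/100 = 61588.65996m.
Total capital V = 165325.68 + 61588.65996 = 226914.33996.
Equity: weight = 165325.68/226914.33996 = 0.7286; cost = 10.5%.
Bonds outstanding: weight = 61588.65996/226914.33996 = 0.2714; after-tax cost = 6.44% × (1 − 26%) = 4.7656%.
WACC = 0.7286 × 10.5000% + 0.2714 × 4.7656% = 8.9436%.

8.94%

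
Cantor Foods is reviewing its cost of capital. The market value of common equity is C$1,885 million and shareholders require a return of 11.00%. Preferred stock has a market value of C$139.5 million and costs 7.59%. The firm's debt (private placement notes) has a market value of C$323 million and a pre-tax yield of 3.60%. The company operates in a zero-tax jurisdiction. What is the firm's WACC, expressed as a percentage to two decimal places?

9.78%

Total capital V = 1885 + 139.5 + 323 = 2347.5.
Equity: weight = 1885/2347.5 = 0.8030; cost = 11%.
Preferred: weight = 139.5/2347.5 = 0.0594; cost = 7.59%.
Private placement notes: weight = 323/2347.5 = 0.1376; after-tax cost = 3.6% × (1 − 0%) = 3.6000%.
WACC = 0.8030 × 11.0000% + 0.0594 × 7.5900% + 0.1376 × 3.6000% = 9.7792%.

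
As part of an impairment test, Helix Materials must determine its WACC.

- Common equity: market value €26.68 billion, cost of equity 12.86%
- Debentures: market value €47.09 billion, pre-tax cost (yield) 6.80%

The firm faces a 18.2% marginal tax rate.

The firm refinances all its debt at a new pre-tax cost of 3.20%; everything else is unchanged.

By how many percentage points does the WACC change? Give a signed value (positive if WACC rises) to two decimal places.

Current WACC:
Total capital V = 26.68 + 47.09 = 73.77.
Equity: weight = 26.68/73.77 = 0.3617; cost = 12.86%.
Debentures: weight = 47.09/73.77 = 0.6383; after-tax cost = 6.8% × (1 − 18.2%) = 5.5624%.
WACC = 0.3617 × 12.8600% + 0.6383 × 5.5624% = 8.2017%.
After the change:
Total capital V = 26.68 + 47.09 = 73.77.
Equity: weight = 26.68/73.77 = 0.3617; cost = 12.86%.
Debentures: weight = 47.09/73.77 = 0.6383; after-tax cost = 3.2% × (1 − 18.2%) = 2.6176%.
WACC = 0.3617 × 12.8600% + 0.6383 × 2.6176% = 6.3219%.
Change in WACC = 6.3219% − 8.2017% = -1.8798 pp.

-1.88 pp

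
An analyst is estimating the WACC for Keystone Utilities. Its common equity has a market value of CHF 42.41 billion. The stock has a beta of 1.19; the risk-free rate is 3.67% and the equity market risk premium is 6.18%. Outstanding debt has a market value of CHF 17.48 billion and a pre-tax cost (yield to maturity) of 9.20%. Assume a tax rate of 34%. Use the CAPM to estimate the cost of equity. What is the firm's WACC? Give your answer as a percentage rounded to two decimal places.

Cost of equity via CAPM: Re = 3.67% + 1.19 × 6.18% = 11.0242%.
Total capital V = 42.41 + 17.48 = 59.89.
Equity: weight = 42.41/59.89 = 0.7081; cost = 11.0242%.
Debt: weight = 17.48/59.89 = 0.2919; after-tax cost = 9.2% × (1 − 34%) = 6.0720%.
WACC = 0.7081 × 11.0242% + 0.2919 × 6.0720% = 9.5788%.

9.58%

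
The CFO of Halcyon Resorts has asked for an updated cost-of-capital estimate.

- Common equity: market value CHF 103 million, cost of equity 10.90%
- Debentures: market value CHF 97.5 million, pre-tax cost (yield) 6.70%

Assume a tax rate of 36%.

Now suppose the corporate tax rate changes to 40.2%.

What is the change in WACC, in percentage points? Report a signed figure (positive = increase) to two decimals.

-0.14 pp

Current WACC:
Total capital V = 103 + 97.5 = 200.5.
Equity: weight = 103/200.5 = 0.5137; cost = 10.9%.
Debentures: weight = 97.5/200.5 = 0.4863; after-tax cost = 6.7% × (1 − 36%) = 4.2880%.
WACC = 0.5137 × 10.9000% + 0.4863 × 4.2880% = 7.6847%.
After the change:
Total capital V = 103 + 97.5 = 200.5.
Equity: weight = 103/200.5 = 0.5137; cost = 10.9%.
Debentures: weight = 97.5/200.5 = 0.4863; after-tax cost = 6.7% × (1 − 40.2%) = 4.0066%.
WACC = 0.5137 × 10.9000% + 0.4863 × 4.0066% = 7.5478%.
Change in WACC = 7.5478% − 7.6847% = -0.1368 pp.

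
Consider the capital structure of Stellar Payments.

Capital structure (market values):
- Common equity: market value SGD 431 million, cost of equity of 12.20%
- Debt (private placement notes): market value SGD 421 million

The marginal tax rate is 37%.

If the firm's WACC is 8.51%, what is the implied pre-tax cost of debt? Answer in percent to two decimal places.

Total capital V = 431 + 421 = 852.
Equity weight = 431/852 = 0.5059.
Private placement notes weight = 421/852 = 0.4941.
Equity contribution = 0.5059 × 12.2% = 6.1716%.
Remaining for debt = 8.51% − 6.1716% = 2.3384%.
Rd × (1 − 37%) × 0.4941 = 2.3384%  ⇒  Rd = 7.5117%.

7.51%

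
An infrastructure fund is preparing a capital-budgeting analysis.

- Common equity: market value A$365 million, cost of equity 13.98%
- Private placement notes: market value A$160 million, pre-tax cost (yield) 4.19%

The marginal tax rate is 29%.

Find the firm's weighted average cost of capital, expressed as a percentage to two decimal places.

10.63%

Total capital V = 365 + 160 = 525.
Equity: weight = 365/525 = 0.6952; cost = 13.98%.
Private placement notes: weight = 160/525 = 0.3048; after-tax cost = 4.19% × (1 − 29%) = 2.9749%.
WACC = 0.6952 × 13.9800% + 0.3048 × 2.9749% = 10.6261%.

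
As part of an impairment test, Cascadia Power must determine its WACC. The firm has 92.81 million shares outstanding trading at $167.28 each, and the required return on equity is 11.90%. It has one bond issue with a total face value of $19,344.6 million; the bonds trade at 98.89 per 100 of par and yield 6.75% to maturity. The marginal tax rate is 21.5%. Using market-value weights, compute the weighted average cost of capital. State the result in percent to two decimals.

Market value of equity E = 167.28 × 92.81m = 15525.2568m. Market value of debt D = 19344.6m × 98.89/100 = 19129.87494m.
Total capital V = 15525.2568 + 19129.87494 = 34655.13174.
Equity: weight = 15525.2568/34655.13174 = 0.4480; cost = 11.9%.
Bonds outstanding: weight = 19129.87494/34655.13174 = 0.5520; after-tax cost = 6.75% × (1 − 21.5%) = 5.2988%.
WACC = 0.4480 × 11.9000% + 0.5520 × 5.2988% = 8.2561%.

8.26%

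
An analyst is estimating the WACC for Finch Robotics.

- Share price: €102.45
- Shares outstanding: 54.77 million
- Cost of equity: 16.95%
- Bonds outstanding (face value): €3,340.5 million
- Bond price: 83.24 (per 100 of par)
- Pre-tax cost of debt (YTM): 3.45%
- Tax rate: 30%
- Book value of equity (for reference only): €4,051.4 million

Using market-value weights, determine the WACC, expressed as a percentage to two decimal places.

12.13%

Market value of equity E = 102.45 × 54.77m = 5611.1865m. Market value of debt D = 3340.5m × 83.24/100 = 2780.6322m.
Total capital V = 5611.1865 + 2780.6322 = 8391.8187.
Equity: weight = 5611.1865/8391.8187 = 0.6686; cost = 16.95%.
Bonds outstanding: weight = 2780.6322/8391.8187 = 0.3314; after-tax cost = 3.45% × (1 − 30%) = 2.4150%.
WACC = 0.6686 × 16.9500% + 0.3314 × 2.4150% = 12.1338%.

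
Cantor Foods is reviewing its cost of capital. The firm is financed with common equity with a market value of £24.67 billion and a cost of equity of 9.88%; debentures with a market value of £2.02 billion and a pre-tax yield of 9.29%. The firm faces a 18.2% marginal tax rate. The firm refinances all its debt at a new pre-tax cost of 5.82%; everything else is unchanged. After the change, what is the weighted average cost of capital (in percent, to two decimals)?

9.49%

After the change:
Total capital V = 24.67 + 2.02 = 26.69.
Equity: weight = 24.67/26.69 = 0.9243; cost = 9.88%.
Debentures: weight = 2.02/26.69 = 0.0757; after-tax cost = 5.82% × (1 − 18.2%) = 4.7608%.
WACC = 0.9243 × 9.8800% + 0.0757 × 4.7608% = 9.4926%.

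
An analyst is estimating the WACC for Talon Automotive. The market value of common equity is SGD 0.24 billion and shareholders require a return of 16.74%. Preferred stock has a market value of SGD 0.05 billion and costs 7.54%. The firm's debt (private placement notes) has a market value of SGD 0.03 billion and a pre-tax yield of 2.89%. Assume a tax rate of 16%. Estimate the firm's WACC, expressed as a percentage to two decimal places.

13.96%

Total capital V = 0.24 + 0.05 + 0.03 = 0.32.
Equity: weight = 0.24/0.32 = 0.7500; cost = 16.74%.
Preferred: weight = 0.05/0.32 = 0.1562; cost = 7.54%.
Private placement notes: weight = 0.03/0.32 = 0.0938; after-tax cost = 2.89% × (1 − 16%) = 2.4276%.
WACC = 0.7500 × 16.7400% + 0.1562 × 7.5400% + 0.0938 × 2.4276% = 13.9607%.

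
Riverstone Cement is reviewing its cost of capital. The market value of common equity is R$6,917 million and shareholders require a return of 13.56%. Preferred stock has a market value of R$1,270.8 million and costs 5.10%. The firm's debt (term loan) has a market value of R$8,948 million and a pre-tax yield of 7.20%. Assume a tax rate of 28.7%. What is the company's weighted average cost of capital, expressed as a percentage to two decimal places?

8.53%

Total capital V = 6917 + 1270.8 + 8948 = 17135.8.
Equity: weight = 6917/17135.8 = 0.4037; cost = 13.56%.
Preferred: weight = 1270.8/17135.8 = 0.0742; cost = 5.1%.
Term loan: weight = 8948/17135.8 = 0.5222; after-tax cost = 7.2% × (1 − 28.7%) = 5.1336%.
WACC = 0.4037 × 13.5600% + 0.0742 × 5.1000% + 0.5222 × 5.1336% = 8.5325%.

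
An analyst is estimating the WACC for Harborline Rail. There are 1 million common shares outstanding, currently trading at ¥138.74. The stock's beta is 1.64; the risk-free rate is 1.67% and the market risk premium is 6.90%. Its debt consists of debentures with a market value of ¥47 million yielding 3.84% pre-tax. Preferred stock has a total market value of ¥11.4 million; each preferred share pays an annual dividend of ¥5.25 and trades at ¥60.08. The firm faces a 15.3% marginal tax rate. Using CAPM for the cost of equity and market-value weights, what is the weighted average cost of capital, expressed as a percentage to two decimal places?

Cost of equity via CAPM: Re = 1.67% + 1.64 × 6.9% = 12.9860%.
Cost of preferred: Rp = 5.25 / 60.08 = 8.7383%.
Market value of equity E = 138.74 × 1m = 138.74m.
Total capital V = 138.74 + 11.4 + 47 = 197.14.
Equity: weight = 138.74/197.14 = 0.7038; cost = 12.986%.
Preferred: weight = 11.4/197.14 = 0.0578; cost = 8.7383%.
Debentures: weight = 47/197.14 = 0.2384; after-tax cost = 3.84% × (1 − 15.3%) = 3.2525%.
WACC = 0.7038 × 12.9860% + 0.0578 × 8.7383% + 0.2384 × 3.2525% = 10.4198%.

10.42%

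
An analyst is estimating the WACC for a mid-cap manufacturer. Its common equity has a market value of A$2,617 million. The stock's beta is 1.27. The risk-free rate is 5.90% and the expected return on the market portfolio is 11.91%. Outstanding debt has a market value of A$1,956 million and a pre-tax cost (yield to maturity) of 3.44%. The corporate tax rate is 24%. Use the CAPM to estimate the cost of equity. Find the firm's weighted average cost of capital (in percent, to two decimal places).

Market risk premium = 11.91% − 5.9% = 6.01%.
Cost of equity via CAPM: Re = 5.9% + 1.27 × 6.01% = 13.5327%.
Total capital V = 2617 + 1956 = 4573.
Equity: weight = 2617/4573 = 0.5723; cost = 13.5327%.
Debt: weight = 1956/4573 = 0.4277; after-tax cost = 3.44% × (1 − 24%) = 2.6144%.
WACC = 0.5723 × 13.5327% + 0.4277 × 2.6144% = 8.8626%.

8.86%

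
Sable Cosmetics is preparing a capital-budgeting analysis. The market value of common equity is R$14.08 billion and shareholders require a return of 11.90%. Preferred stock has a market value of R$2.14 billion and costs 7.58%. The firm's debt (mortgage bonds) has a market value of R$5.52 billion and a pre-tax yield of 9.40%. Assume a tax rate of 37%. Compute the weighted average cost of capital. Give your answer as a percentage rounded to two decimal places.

9.96%

Total capital V = 14.08 + 2.14 + 5.52 = 21.74.
Equity: weight = 14.08/21.74 = 0.6477; cost = 11.9%.
Preferred: weight = 2.14/21.74 = 0.0984; cost = 7.58%.
Mortgage bonds: weight = 5.52/21.74 = 0.2539; after-tax cost = 9.4% × (1 − 37%) = 5.9220%.
WACC = 0.6477 × 11.9000% + 0.0984 × 7.5800% + 0.2539 × 5.9220% = 9.9569%.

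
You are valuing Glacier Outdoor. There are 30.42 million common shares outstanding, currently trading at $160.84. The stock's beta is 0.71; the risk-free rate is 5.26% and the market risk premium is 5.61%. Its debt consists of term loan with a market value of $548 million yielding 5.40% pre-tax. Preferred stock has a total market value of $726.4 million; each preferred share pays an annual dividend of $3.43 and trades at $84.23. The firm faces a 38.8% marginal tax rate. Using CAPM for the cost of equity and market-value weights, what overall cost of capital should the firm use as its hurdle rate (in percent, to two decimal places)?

8.11%

Cost of equity via CAPM: Re = 5.26% + 0.71 × 5.61% = 9.2431%.
Cost of preferred: Rp = 3.43 / 84.23 = 4.0722%.
Market value of equity E = 160.84 × 30.42m = 4892.7528m.
Total capital V = 4892.7528 + 726.4 + 548 = 6167.1528.
Equity: weight = 4892.7528/6167.1528 = 0.7934; cost = 9.2431%.
Preferred: weight = 726.4/6167.1528 = 0.1178; cost = 4.0722%.
Term loan: weight = 548/6167.1528 = 0.0889; after-tax cost = 5.4% × (1 − 38.8%) = 3.3048%.
WACC = 0.7934 × 9.2431% + 0.1178 × 4.0722% + 0.0889 × 3.3048% = 8.1064%.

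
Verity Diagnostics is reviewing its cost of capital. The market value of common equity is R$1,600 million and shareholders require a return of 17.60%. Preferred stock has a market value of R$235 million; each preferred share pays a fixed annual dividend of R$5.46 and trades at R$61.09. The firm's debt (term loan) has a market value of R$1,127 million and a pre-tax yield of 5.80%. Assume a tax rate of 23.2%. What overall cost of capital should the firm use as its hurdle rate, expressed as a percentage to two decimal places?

11.91%

Cost of preferred: Rp = 5.46 / 61.09 = 8.9376%.
Total capital V = 1600 + 235 + 1127 = 2962.
Equity: weight = 1600/2962 = 0.5402; cost = 17.6%.
Preferred: weight = 235/2962 = 0.0793; cost = 8.9376%.
Term loan: weight = 1127/2962 = 0.3805; after-tax cost = 5.8% × (1 − 23.2%) = 4.4544%.
WACC = 0.5402 × 17.6000% + 0.0793 × 8.9376% + 0.3805 × 4.4544% = 11.9110%.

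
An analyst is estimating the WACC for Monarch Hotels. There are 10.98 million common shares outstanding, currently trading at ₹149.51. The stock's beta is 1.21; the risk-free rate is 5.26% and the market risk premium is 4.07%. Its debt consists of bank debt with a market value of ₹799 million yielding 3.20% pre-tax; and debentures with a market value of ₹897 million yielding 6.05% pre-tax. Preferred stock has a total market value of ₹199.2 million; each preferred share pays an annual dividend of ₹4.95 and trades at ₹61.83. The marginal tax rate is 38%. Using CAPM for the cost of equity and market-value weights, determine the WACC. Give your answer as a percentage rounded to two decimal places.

Cost of equity via CAPM: Re = 5.26% + 1.21 × 4.07% = 10.1847%.
Cost of preferred: Rp = 4.95 / 61.83 = 8.0058%.
Market value of equity E = 149.51 × 10.98m = 1641.6198m.
Total capital V = 1641.6198 + 199.2 + 799 + 897 = 3536.8198.
Equity: weight = 1641.6198/3536.8198 = 0.4642; cost = 10.1847%.
Preferred: weight = 199.2/3536.8198 = 0.0563; cost = 8.0058%.
Bank debt: weight = 799/3536.8198 = 0.2259; after-tax cost = 3.2% × (1 − 38%) = 1.9840%.
Debentures: weight = 897/3536.8198 = 0.2536; after-tax cost = 6.05% × (1 − 38%) = 3.7510%.
WACC = 0.4642 × 10.1847% + 0.0563 × 8.0058% + 0.2259 × 1.9840% + 0.2536 × 3.7510% = 6.5777%.

6.58%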